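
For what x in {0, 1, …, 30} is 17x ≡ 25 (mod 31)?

17⁻¹ ≡ 11 (mod 31) because 17·11 = 187 = 6·31 + 1.
So x ≡ 11·25 = 275 ≡ 27 (mod 31).
Check: 17·27 = 459 = 14·31 + 25.

27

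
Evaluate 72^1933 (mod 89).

Successive squares of 72 mod 89: 72^1≡72, 72^2≡22, 72^4≡39, 72^8≡8, 72^16≡64, 72^32≡2, 72^64≡4, 72^128≡16, 72^256≡78, 72^512≡32, 72^1024≡45.
1933 = 1 + 4 + 8 + 128 + 256 + 512 + 1024, so 72^1933 ≡ 72·39·8·16·78·32·45 ≡ 84 (mod 89).

84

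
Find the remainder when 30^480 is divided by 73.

1

Square-and-reduce mod 73: 30^1≡30, 30^2≡24, 30^4≡65, 30^8≡64, 30^16≡8, 30^32≡64, 30^64≡8, 30^128≡64, 30^256≡8.
480 = 32 + 64 + 128 + 256, so 30^480 ≡ 64·8·64·8 ≡ 1 (mod 73).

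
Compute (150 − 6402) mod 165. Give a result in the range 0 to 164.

18

Dividing 6402 by 165 gives quotient 38 and remainder 132.
(150 − 132) mod 165 = 18.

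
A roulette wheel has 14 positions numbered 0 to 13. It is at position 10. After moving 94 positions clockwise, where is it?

94 mod 14 = 10 (since 6·14 = 84).
(10 + 10) mod 14 = 6.

6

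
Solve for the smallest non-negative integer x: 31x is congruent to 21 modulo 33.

6

31⁻¹ ≡ 16 (mod 33) because 31·16 = 496 = 15·33 + 1.
So x ≡ 16·21 = 336 ≡ 6 (mod 33).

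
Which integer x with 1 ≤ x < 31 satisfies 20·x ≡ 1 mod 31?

14

31 = 1·20 + 11
20 = 1·11 + 9
11 = 1·9 + 2
9 = 4·2 + 1
2 = 2·1 + 0
Back-substituting gives 20·14 ≡ 1 (mod 31).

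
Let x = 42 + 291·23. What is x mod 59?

291·23 = 6693.
6693 − 113·59 = 26, so 6693 ≡ 26 (mod 59).
(42 + 26) mod 59 = 9.

9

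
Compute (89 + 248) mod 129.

79

248 = 1·129 + 119, so 248 mod 129 = 119.
(89 + 119) mod 129 = 79.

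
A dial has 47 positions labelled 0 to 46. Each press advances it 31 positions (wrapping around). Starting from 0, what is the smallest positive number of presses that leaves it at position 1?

47 = 1·31 + 16
31 = 1·16 + 15
16 = 1·15 + 1
15 = 15·1 + 0
Back-substituting gives 31·44 ≡ 1 (mod 47).

44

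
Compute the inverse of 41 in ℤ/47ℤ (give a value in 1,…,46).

47 = 1·41 + 6
41 = 6·6 + 5
6 = 1·5 + 1
5 = 5·1 + 0
Back-substituting gives 41·39 ≡ 1 (mod 47).

39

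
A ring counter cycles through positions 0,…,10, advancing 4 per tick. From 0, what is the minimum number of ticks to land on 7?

10

The inverse of 4 mod 11 is 3 (since 4·3 = 12 ≡ 1).
So x ≡ 3·7 = 21 ≡ 10 (mod 11).
Check: 4·10 = 40 = 3·11 + 7.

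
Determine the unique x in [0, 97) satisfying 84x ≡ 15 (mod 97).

The inverse of 84 mod 97 is 82 (since 84·82 = 6888 ≡ 1).
Multiplying both sides by 82: x ≡ 82·15 = 1230 ≡ 66 (mod 97).

66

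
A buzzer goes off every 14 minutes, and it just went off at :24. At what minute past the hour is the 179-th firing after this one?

10

179·14 = 2506.
2506 mod 60 = 46 (since 41·60 = 2460).
(24 + 46) mod 60 = 10.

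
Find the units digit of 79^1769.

9

The units digit of 79^n cycles with period 2: 9, 1, …
1769 leaves remainder 1 on division by 2, so 79^1769 ends in 9.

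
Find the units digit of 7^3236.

The units digit of 7^n cycles with period 4: 7, 9, 3, 1, …
3236 leaves remainder 0 on division by 4, so 7^3236 ends in 1.

1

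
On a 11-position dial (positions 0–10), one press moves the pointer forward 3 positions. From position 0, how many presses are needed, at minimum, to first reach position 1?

4

11 = 3·3 + 2
3 = 1·2 + 1
2 = 2·1 + 0
Back-substituting gives 3·4 ≡ 1 (mod 11).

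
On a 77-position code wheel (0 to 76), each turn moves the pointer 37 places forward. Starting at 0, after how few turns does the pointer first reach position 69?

31

The inverse of 37 mod 77 is 25 (since 37·25 = 925 ≡ 1).
So x ≡ 25·69 = 1725 ≡ 31 (mod 77).
Check: 37·31 = 1147 = 14·77 + 69.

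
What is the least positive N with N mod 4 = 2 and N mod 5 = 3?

x ≡ 2 (mod 4) gives x ∈ {2, 6, 10, 14, 18}.
The first of these with x mod 5 = 3 is 18.

18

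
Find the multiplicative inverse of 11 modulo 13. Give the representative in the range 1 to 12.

13 = 1·11 + 2
11 = 5·2 + 1
2 = 2·1 + 0
Back-substituting gives 11·6 ≡ 1 (mod 13).

6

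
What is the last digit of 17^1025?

7

Powers of 7 mod 10 repeat with period 4: 7, 9, 3, 1.
1025 leaves remainder 1 on division by 4, so 17^1025 ends in 7.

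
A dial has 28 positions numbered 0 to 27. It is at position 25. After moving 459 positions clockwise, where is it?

Dividing 459 by 28 gives quotient 16 and remainder 11.
(25 + 11) mod 28 = 8.

8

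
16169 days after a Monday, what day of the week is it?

Sunday

16169 = 2309·7 + 6, so 16169 mod 7 = 6.
Monday + 6 days → Sunday.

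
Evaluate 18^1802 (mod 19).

1

Square-and-reduce mod 19: 18^1≡18, 18^2≡1, 18^4≡1, 18^8≡1, 18^16≡1, 18^32≡1, 18^64≡1, 18^128≡1, 18^256≡1, 18^512≡1, 18^1024≡1.
Since 1802 = 2 + 8 + 256 + 512 + 1024 in binary, 18^1802 ≡ 1·1·1·1·1 ≡ 1 (mod 19).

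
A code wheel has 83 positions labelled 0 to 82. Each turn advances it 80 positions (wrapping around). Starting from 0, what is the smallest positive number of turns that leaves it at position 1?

80·55 = 4400 = 53·83 + 1, so 80⁻¹ ≡ 55 (mod 83).

55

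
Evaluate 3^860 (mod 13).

Square-and-reduce mod 13: 3^1≡3, 3^2≡9, 3^4≡3, 3^8≡9, 3^16≡3, 3^32≡9, 3^64≡3, 3^128≡9, 3^256≡3, 3^512≡9.
Since 860 = 4 + 8 + 16 + 64 + 256 + 512 in binary, 3^860 ≡ 3·9·3·3·3·9 ≡ 9 (mod 13).

9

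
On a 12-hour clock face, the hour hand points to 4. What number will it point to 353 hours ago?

11

353 = 29·12 + 5, so 353 mod 12 = 5.
4 − 5 → 11 on a 12-hour dial.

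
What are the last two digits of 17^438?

Successive squares of 17 mod 100: 17^1≡17, 17^2≡89, 17^4≡21, 17^8≡41, 17^16≡81, 17^32≡61, 17^64≡21, 17^128≡41, 17^256≡81.
Since 438 = 2 + 4 + 16 + 32 + 128 + 256 in binary, 17^438 ≡ 89·21·81·61·41·81 ≡ 9 (mod 100).

09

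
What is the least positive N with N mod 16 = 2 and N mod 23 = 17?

Since 23·7 ≡ 1 (mod 16), take x = 17 + 23·((2−17)·7 mod 16) = 17 + 23·7 = 178.
Check: 178 mod 16 = 2, 178 mod 23 = 17.

178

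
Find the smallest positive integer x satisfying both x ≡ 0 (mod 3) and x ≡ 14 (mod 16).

30

x ≡ 0 (mod 3) gives x ∈ {0, 3, 6, 9, 12, 15, 18, 21, …}.
The first of these with x mod 16 = 14 is 30.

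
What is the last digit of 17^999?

3

The units digit of 17^n cycles with period 4: 7, 9, 3, 1, …
999 mod 4 = 3, so the last digit matches 7^3 = 3.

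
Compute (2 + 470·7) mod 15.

7

470·7 = 3290.
Dividing 3290 by 15 gives quotient 219 and remainder 5.
(2 + 5) mod 15 = 7.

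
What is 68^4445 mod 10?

8

Powers of 8 mod 10 repeat with period 4: 8, 4, 2, 6.
4445 mod 4 = 1, so the last digit matches 8^1 = 8.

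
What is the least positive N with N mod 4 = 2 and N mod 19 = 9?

Since 19·3 ≡ 1 (mod 4), take x = 9 + 19·((2−9)·3 mod 4) = 9 + 19·3 = 66.
Check: 66 mod 4 = 2, 66 mod 19 = 9.

66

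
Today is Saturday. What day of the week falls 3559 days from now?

Tuesday

3559 − 508·7 = 3, so 3559 ≡ 3 (mod 7).
Saturday + 3 days → Tuesday.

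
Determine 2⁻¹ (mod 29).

15

29 = 14·2 + 1
2 = 2·1 + 0
Back-substituting gives 2·15 ≡ 1 (mod 29).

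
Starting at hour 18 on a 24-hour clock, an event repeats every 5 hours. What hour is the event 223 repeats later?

5

223·5 = 1115.
Dividing 1115 by 24 gives quotient 46 and remainder 11.
(18 + 11) mod 24 = 5.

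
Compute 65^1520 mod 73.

64

Square-and-reduce mod 73: 65^1≡65, 65^2≡64, 65^4≡8, 65^8≡64, 65^16≡8, 65^32≡64, 65^64≡8, 65^128≡64, 65^256≡8, 65^512≡64, 65^1024≡8.
Since 1520 = 16 + 32 + 64 + 128 + 256 + 1024 in binary, 65^1520 ≡ 8·64·8·64·8·8 ≡ 64 (mod 73).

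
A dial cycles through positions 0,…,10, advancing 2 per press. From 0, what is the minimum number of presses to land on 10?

5

The inverse of 2 mod 11 is 6 (since 2·6 = 12 ≡ 1).
Multiplying both sides by 6: x ≡ 6·10 = 60 ≡ 5 (mod 11).
Check: 2·5 = 10 = 0·11 + 10.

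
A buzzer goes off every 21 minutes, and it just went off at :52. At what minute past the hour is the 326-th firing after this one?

326·21 = 6846.
6846 − 114·60 = 6, so 6846 ≡ 6 (mod 60).
(52 + 6) mod 60 = 58.

58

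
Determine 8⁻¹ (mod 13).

8·5 = 40 = 3·13 + 1, so 8⁻¹ ≡ 5 (mod 13).

5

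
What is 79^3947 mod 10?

The units digit of 79^n cycles with period 2: 9, 1, …
3947 leaves remainder 1 on division by 2, so 79^3947 ends in 9.

9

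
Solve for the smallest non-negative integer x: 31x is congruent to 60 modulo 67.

43

31⁻¹ ≡ 13 (mod 67) because 31·13 = 403 = 6·67 + 1.
Multiplying both sides by 13: x ≡ 13·60 = 780 ≡ 43 (mod 67).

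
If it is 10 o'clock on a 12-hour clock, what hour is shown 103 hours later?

103 mod 12 = 7 (since 8·12 = 96).
10 + 7 → 5 on a 12-hour dial.

5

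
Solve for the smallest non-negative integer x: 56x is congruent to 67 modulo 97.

56⁻¹ ≡ 26 (mod 97) because 56·26 = 1456 = 15·97 + 1.
So x ≡ 26·67 = 1742 ≡ 93 (mod 97).

93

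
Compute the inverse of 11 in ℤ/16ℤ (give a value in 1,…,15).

16 = 1·11 + 5
11 = 2·5 + 1
5 = 5·1 + 0
Back-substituting gives 11·3 ≡ 1 (mod 16).

3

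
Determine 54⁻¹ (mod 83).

20

83 = 1·54 + 29
54 = 1·29 + 25
29 = 1·25 + 4
25 = 6·4 + 1
4 = 4·1 + 0
Back-substituting gives 54·20 ≡ 1 (mod 83).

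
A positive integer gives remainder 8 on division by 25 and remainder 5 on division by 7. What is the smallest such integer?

33

x ≡ 5 (mod 7) gives x ∈ {5, 12, 19, 26, 33}.
The first of these with x mod 25 = 8 is 33.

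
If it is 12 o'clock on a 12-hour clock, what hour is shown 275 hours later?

11

275 − 22·12 = 11, so 275 ≡ 11 (mod 12).
12 + 11 → 11 on a 12-hour dial.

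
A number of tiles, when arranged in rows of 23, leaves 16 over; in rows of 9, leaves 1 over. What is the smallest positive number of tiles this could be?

154

x ≡ 1 (mod 9) gives x ∈ {1, 10, 19, 28, 37, 46, 55, 64, …}.
The first of these with x mod 23 = 16 is 154.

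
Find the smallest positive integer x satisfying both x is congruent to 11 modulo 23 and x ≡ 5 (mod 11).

126

Since 11·21 ≡ 1 (mod 23), take x = 5 + 11·((11−5)·21 mod 23) = 5 + 11·11 = 126.
Check: 126 mod 23 = 11, 126 mod 11 = 5.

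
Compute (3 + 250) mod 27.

10

250 = 9·27 + 7, so 250 mod 27 = 7.
(3 + 7) mod 27 = 10.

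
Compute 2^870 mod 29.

4

Square-and-reduce mod 29: 2^1≡2, 2^2≡4, 2^4≡16, 2^8≡24, 2^16≡25, 2^32≡16, 2^64≡24, 2^128≡25, 2^256≡16, 2^512≡24.
Since 870 = 2 + 4 + 32 + 64 + 256 + 512 in binary, 2^870 ≡ 4·16·16·24·16·24 ≡ 4 (mod 29).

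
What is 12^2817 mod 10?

Powers of 2 mod 10 repeat with period 4: 2, 4, 8, 6.
2817 leaves remainder 1 on division by 4, so 12^2817 ends in 2.

2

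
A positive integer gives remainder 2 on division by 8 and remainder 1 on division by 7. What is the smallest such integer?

x ≡ 1 (mod 7) gives x ∈ {1, 8, 15, 22, 29, 36, 43, 50}.
The first of these with x mod 8 = 2 is 50.

50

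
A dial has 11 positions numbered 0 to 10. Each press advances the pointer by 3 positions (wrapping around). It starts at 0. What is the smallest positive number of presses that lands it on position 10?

7

The inverse of 3 mod 11 is 4 (since 3·4 = 12 ≡ 1).
So x ≡ 4·10 = 40 ≡ 7 (mod 11).
Check: 3·7 = 21 = 1·11 + 10.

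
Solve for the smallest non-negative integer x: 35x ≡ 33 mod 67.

The inverse of 35 mod 67 is 23 (since 35·23 = 805 ≡ 1).
So x ≡ 23·33 = 759 ≡ 22 (mod 67).

22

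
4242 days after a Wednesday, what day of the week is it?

Wednesday

4242 mod 7 = 0 (since 606·7 = 4242).
Wednesday + 0 days → Wednesday.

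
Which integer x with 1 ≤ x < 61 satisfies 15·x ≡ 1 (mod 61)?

57

15·57 = 855 = 14·61 + 1, so 15⁻¹ ≡ 57 (mod 61).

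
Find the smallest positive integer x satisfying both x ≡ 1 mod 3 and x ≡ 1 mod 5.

1

x ≡ 1 (mod 3) gives x ∈ {1}.
The first of these with x mod 5 = 1 is 1.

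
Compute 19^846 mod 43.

By repeated squaring mod 43: 19^1≡19, 19^2≡17, 19^4≡31, 19^8≡15, 19^16≡10, 19^32≡14, 19^64≡24, 19^128≡17, 19^256≡31, 19^512≡15.
Since 846 = 2 + 4 + 8 + 64 + 256 + 512 in binary, 19^846 ≡ 17·31·15·24·31·15 ≡ 11 (mod 43).

11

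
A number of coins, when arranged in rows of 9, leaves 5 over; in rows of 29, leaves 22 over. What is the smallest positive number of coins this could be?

167

Since 29·5 ≡ 1 (mod 9), take x = 22 + 29·((5−22)·5 mod 9) = 22 + 29·5 = 167.
Check: 167 mod 9 = 5, 167 mod 29 = 22.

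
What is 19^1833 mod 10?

The units digit of 19^n cycles with period 2: 9, 1, …
1833 mod 2 = 1, so the last digit matches 9^1 = 9.

9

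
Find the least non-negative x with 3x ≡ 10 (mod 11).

3⁻¹ ≡ 4 (mod 11) because 3·4 = 12 = 1·11 + 1.
So x ≡ 4·10 = 40 ≡ 7 (mod 11).

7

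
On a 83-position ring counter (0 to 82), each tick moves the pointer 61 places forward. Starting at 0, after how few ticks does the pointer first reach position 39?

2

The inverse of 61 mod 83 is 49 (since 61·49 = 2989 ≡ 1).
Multiplying both sides by 49: x ≡ 49·39 = 1911 ≡ 2 (mod 83).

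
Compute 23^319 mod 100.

By repeated squaring mod 100: 23^1≡23, 23^2≡29, 23^4≡41, 23^8≡81, 23^16≡61, 23^32≡21, 23^64≡41, 23^128≡81, 23^256≡61.
319 = 1 + 2 + 4 + 8 + 16 + 32 + 256, so 23^319 ≡ 23·29·41·81·61·21·61 ≡ 87 (mod 100).

87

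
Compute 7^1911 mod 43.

Successive squares of 7 mod 43: 7^1≡7, 7^2≡6, 7^4≡36, 7^8≡6, 7^16≡36, 7^32≡6, 7^64≡36, 7^128≡6, 7^256≡36, 7^512≡6, 7^1024≡36.
Since 1911 = 1 + 2 + 4 + 16 + 32 + 64 + 256 + 512 + 1024 in binary, 7^1911 ≡ 7·6·36·36·6·36·36·6·36 ≡ 42 (mod 43).

42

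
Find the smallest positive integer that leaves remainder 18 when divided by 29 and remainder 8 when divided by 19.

Since 19·26 ≡ 1 (mod 29), take x = 8 + 19·((18−8)·26 mod 29) = 8 + 19·28 = 540.
Check: 540 mod 29 = 18, 540 mod 19 = 8.

540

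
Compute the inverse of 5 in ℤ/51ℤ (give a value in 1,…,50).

41

5·41 = 205 = 4·51 + 1, so 5⁻¹ ≡ 41 (mod 51).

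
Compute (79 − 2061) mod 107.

2061 = 19·107 + 28, so 2061 mod 107 = 28.
(79 − 28) mod 107 = 51.

51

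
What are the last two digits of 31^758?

41

Successive squares of 31 mod 100: 31^1≡31, 31^2≡61, 31^4≡21, 31^8≡41, 31^16≡81, 31^32≡61, 31^64≡21, 31^128≡41, 31^256≡81, 31^512≡61.
758 = 2 + 4 + 16 + 32 + 64 + 128 + 512, so 31^758 ≡ 61·21·81·61·21·41·61 ≡ 41 (mod 100).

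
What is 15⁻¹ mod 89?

6

89 = 5·15 + 14
15 = 1·14 + 1
14 = 14·1 + 0
Back-substituting gives 15·6 ≡ 1 (mod 89).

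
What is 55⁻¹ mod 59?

59 = 1·55 + 4
55 = 13·4 + 3
4 = 1·3 + 1
3 = 3·1 + 0
Back-substituting gives 55·44 ≡ 1 (mod 59).

44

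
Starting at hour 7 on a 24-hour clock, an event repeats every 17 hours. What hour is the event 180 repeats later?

19

180·17 = 3060.
3060 mod 24 = 12 (since 127·24 = 3048).
(7 + 12) mod 24 = 19.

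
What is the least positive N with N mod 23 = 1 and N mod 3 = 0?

24

x ≡ 0 (mod 3) gives x ∈ {0, 3, 6, 9, 12, 15, 18, 21, …}.
The first of these with x mod 23 = 1 is 24.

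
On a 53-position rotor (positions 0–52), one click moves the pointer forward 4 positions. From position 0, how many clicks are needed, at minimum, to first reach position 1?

40

53 = 13·4 + 1
4 = 4·1 + 0
Back-substituting gives 4·40 ≡ 1 (mod 53).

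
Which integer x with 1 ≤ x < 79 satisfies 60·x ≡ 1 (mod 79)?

79 = 1·60 + 19
60 = 3·19 + 3
19 = 6·3 + 1
3 = 3·1 + 0
Back-substituting gives 60·54 ≡ 1 (mod 79).

54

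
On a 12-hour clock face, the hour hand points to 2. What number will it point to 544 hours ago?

10

Dividing 544 by 12 gives quotient 45 and remainder 4.
2 − 4 → 10 on a 12-hour dial.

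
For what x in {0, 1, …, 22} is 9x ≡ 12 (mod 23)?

9

The inverse of 9 mod 23 is 18 (since 9·18 = 162 ≡ 1).
Multiplying both sides by 18: x ≡ 18·12 = 216 ≡ 9 (mod 23).
Check: 9·9 = 81 = 3·23 + 12.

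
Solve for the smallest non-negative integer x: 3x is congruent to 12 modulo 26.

4

3⁻¹ ≡ 9 (mod 26) because 3·9 = 27 = 1·26 + 1.
Multiplying both sides by 9: x ≡ 9·12 = 108 ≡ 4 (mod 26).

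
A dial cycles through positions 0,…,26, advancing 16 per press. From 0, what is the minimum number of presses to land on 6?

24

16⁻¹ ≡ 22 (mod 27) because 16·22 = 352 = 13·27 + 1.
Multiplying both sides by 22: x ≡ 22·6 = 132 ≡ 24 (mod 27).
Check: 16·24 = 384 = 14·27 + 6.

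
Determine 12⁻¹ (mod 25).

23

25 = 2·12 + 1
12 = 12·1 + 0
Back-substituting gives 12·23 ≡ 1 (mod 25).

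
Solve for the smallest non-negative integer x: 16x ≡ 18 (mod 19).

13

The inverse of 16 mod 19 is 6 (since 16·6 = 96 ≡ 1).
Multiplying both sides by 6: x ≡ 6·18 = 108 ≡ 13 (mod 19).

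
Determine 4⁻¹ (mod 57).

43

4·43 = 172 = 3·57 + 1, so 4⁻¹ ≡ 43 (mod 57).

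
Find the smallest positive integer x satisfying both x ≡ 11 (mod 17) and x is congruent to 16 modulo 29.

45

Since 29·10 ≡ 1 (mod 17), take x = 16 + 29·((11−16)·10 mod 17) = 16 + 29·1 = 45.
Check: 45 mod 17 = 11, 45 mod 29 = 16.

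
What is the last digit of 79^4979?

9

The units digit of 79^n cycles with period 2: 9, 1, …
4979 leaves remainder 1 on division by 2, so 79^4979 ends in 9.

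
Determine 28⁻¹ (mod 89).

28·35 = 980 = 11·89 + 1, so 28⁻¹ ≡ 35 (mod 89).

35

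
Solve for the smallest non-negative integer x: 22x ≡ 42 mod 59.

22⁻¹ ≡ 51 (mod 59) because 22·51 = 1122 = 19·59 + 1.
Multiplying both sides by 51: x ≡ 51·42 = 2142 ≡ 18 (mod 59).
Check: 22·18 = 396 = 6·59 + 42.

18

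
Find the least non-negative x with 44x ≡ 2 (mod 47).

The inverse of 44 mod 47 is 31 (since 44·31 = 1364 ≡ 1).
Multiplying both sides by 31: x ≡ 31·2 = 62 ≡ 15 (mod 47).

15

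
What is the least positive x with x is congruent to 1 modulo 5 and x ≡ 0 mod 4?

16

Since 4·4 ≡ 1 (mod 5), take x = 0 + 4·((1−0)·4 mod 5) = 0 + 4·4 = 16.
Check: 16 mod 5 = 1, 16 mod 4 = 0.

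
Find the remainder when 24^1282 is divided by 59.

Square-and-reduce mod 59: 24^1≡24, 24^2≡45, 24^4≡19, 24^8≡7, 24^16≡49, 24^32≡41, 24^64≡29, 24^128≡15, 24^256≡48, 24^512≡3, 24^1024≡9.
Since 1282 = 2 + 256 + 1024 in binary, 24^1282 ≡ 45·48·9 ≡ 29 (mod 59).

29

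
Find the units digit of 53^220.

Powers of 3 mod 10 repeat with period 4: 3, 9, 7, 1.
220 mod 4 = 0, so the last digit matches 3^4 = 1.

1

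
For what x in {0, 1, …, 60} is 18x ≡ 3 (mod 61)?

51

18⁻¹ ≡ 17 (mod 61) because 18·17 = 306 = 5·61 + 1.
Multiplying both sides by 17: x ≡ 17·3 = 51 ≡ 51 (mod 61).
Check: 18·51 = 918 = 15·61 + 3.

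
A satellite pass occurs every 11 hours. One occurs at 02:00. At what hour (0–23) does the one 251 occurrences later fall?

3

251·11 = 2761.
2761 − 115·24 = 1, so 2761 ≡ 1 (mod 24).
(2 + 1) mod 24 = 3.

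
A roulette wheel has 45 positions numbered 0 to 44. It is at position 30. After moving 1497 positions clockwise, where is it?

1497 − 33·45 = 12, so 1497 ≡ 12 (mod 45).
(30 + 12) mod 45 = 42.

42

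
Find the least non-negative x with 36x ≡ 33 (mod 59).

55

36⁻¹ ≡ 41 (mod 59) because 36·41 = 1476 = 25·59 + 1.
So x ≡ 41·33 = 1353 ≡ 55 (mod 59).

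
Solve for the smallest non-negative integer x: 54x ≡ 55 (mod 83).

21

The inverse of 54 mod 83 is 20 (since 54·20 = 1080 ≡ 1).
Multiplying both sides by 20: x ≡ 20·55 = 1100 ≡ 21 (mod 83).
Check: 54·21 = 1134 = 13·83 + 55.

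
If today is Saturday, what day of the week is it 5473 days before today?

5473 − 781·7 = 6, so 5473 ≡ 6 (mod 7).
Saturday − 6 days → Sunday.

Sunday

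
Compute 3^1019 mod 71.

By repeated squaring mod 71: 3^1≡3, 3^2≡9, 3^4≡10, 3^8≡29, 3^16≡60, 3^32≡50, 3^64≡15, 3^128≡12, 3^256≡2, 3^512≡4.
1019 = 1 + 2 + 8 + 16 + 32 + 64 + 128 + 256 + 512, so 3^1019 ≡ 3·9·29·60·50·15·12·2·4 ≡ 10 (mod 71).

10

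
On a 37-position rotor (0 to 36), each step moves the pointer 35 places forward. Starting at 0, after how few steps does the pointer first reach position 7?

15

35⁻¹ ≡ 18 (mod 37) because 35·18 = 630 = 17·37 + 1.
So x ≡ 18·7 = 126 ≡ 15 (mod 37).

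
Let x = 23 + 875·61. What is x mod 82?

16

875·61 = 53375.
Dividing 53375 by 82 gives quotient 650 and remainder 75.
(23 + 75) mod 82 = 16.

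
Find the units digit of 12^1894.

Powers of 2 mod 10 repeat with period 4: 2, 4, 8, 6.
1894 mod 4 = 2, so the last digit matches 2^2 = 4.

4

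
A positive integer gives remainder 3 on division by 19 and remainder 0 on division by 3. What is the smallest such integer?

3

x ≡ 0 (mod 3) gives x ∈ {0, 3}.
The first of these with x mod 19 = 3 is 3.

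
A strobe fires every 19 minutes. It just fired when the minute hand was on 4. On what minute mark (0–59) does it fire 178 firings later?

178·19 = 3382.
3382 − 56·60 = 22, so 3382 ≡ 22 (mod 60).
(4 + 22) mod 60 = 26.

26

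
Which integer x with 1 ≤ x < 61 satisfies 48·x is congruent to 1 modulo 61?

14

48·14 = 672 = 11·61 + 1, so 48⁻¹ ≡ 14 (mod 61).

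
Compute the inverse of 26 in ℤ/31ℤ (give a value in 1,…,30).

31 = 1·26 + 5
26 = 5·5 + 1
5 = 5·1 + 0
Back-substituting gives 26·6 ≡ 1 (mod 31).

6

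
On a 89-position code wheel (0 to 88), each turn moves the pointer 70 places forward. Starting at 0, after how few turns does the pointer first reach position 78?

The inverse of 70 mod 89 is 14 (since 70·14 = 980 ≡ 1).
So x ≡ 14·78 = 1092 ≡ 24 (mod 89).
Check: 70·24 = 1680 = 18·89 + 78.

24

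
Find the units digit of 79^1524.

1

Powers of 9 mod 10 repeat with period 2: 9, 1.
1524 mod 2 = 0, so the last digit matches 9^2 = 1.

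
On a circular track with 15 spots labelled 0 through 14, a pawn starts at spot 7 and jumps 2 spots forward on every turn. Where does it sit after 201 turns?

4

201·2 = 402.
402 − 26·15 = 12, so 402 ≡ 12 (mod 15).
(7 + 12) mod 15 = 4.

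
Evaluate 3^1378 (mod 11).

By repeated squaring mod 11: 3^1≡3, 3^2≡9, 3^4≡4, 3^8≡5, 3^16≡3, 3^32≡9, 3^64≡4, 3^128≡5, 3^256≡3, 3^512≡9, 3^1024≡4.
Since 1378 = 2 + 32 + 64 + 256 + 1024 in binary, 3^1378 ≡ 9·9·4·3·4 ≡ 5 (mod 11).

5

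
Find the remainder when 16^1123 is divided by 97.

81

Square-and-reduce mod 97: 16^1≡16, 16^2≡62, 16^4≡61, 16^8≡35, 16^16≡61, 16^32≡35, 16^64≡61, 16^128≡35, 16^256≡61, 16^512≡35, 16^1024≡61.
Since 1123 = 1 + 2 + 32 + 64 + 1024 in binary, 16^1123 ≡ 16·62·35·61·61 ≡ 81 (mod 97).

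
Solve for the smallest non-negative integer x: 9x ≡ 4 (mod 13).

12

9⁻¹ ≡ 3 (mod 13) because 9·3 = 27 = 2·13 + 1.
Multiplying both sides by 3: x ≡ 3·4 = 12 ≡ 12 (mod 13).
Check: 9·12 = 108 = 8·13 + 4.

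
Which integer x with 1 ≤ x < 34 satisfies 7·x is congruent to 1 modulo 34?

7·5 = 35 = 1·34 + 1, so 7⁻¹ ≡ 5 (mod 34).

5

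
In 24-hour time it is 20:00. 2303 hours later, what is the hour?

2303 − 95·24 = 23, so 2303 ≡ 23 (mod 24).
(20 + 23) mod 24 = 19.

19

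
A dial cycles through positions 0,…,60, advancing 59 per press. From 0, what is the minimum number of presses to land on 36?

59⁻¹ ≡ 30 (mod 61) because 59·30 = 1770 = 29·61 + 1.
Multiplying both sides by 30: x ≡ 30·36 = 1080 ≡ 43 (mod 61).
Check: 59·43 = 2537 = 41·61 + 36.

43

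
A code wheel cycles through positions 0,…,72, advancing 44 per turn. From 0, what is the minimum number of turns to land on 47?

The inverse of 44 mod 73 is 5 (since 44·5 = 220 ≡ 1).
Multiplying both sides by 5: x ≡ 5·47 = 235 ≡ 16 (mod 73).

16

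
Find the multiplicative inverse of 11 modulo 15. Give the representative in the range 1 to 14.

11

15 = 1·11 + 4
11 = 2·4 + 3
4 = 1·3 + 1
3 = 3·1 + 0
Back-substituting gives 11·11 ≡ 1 (mod 15).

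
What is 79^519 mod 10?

Last digits of 9^n: 9, 1 (period 2).
519 mod 2 = 1, so the last digit matches 9^1 = 9.

9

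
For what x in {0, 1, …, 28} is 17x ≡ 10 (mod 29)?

4

The inverse of 17 mod 29 is 12 (since 17·12 = 204 ≡ 1).
Multiplying both sides by 12: x ≡ 12·10 = 120 ≡ 4 (mod 29).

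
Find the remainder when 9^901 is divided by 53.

11

Successive squares of 9 mod 53: 9^1≡9, 9^2≡28, 9^4≡42, 9^8≡15, 9^16≡13, 9^32≡10, 9^64≡47, 9^128≡36, 9^256≡24, 9^512≡46.
Since 901 = 1 + 4 + 128 + 256 + 512 in binary, 9^901 ≡ 9·42·36·24·46 ≡ 11 (mod 53).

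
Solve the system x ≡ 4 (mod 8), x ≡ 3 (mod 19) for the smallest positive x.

Since 19·3 ≡ 1 (mod 8), take x = 3 + 19·((4−3)·3 mod 8) = 3 + 19·3 = 60.
Check: 60 mod 8 = 4, 60 mod 19 = 3.

60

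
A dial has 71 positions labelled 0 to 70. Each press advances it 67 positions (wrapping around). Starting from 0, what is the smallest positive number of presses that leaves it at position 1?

71 = 1·67 + 4
67 = 16·4 + 3
4 = 1·3 + 1
3 = 3·1 + 0
Back-substituting gives 67·53 ≡ 1 (mod 71).

53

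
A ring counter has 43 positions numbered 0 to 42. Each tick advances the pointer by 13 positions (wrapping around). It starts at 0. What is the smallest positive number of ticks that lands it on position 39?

3

13⁻¹ ≡ 10 (mod 43) because 13·10 = 130 = 3·43 + 1.
Multiplying both sides by 10: x ≡ 10·39 = 390 ≡ 3 (mod 43).
Check: 13·3 = 39 = 0·43 + 39.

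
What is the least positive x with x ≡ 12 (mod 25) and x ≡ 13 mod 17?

387

Since 17·3 ≡ 1 (mod 25), take x = 13 + 17·((12−13)·3 mod 25) = 13 + 17·22 = 387.
Check: 387 mod 25 = 12, 387 mod 17 = 13.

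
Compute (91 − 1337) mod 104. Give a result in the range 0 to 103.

2

Dividing 1337 by 104 gives quotient 12 and remainder 89.
(91 − 89) mod 104 = 2.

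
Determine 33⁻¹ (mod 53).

45

33·45 = 1485 = 28·53 + 1, so 33⁻¹ ≡ 45 (mod 53).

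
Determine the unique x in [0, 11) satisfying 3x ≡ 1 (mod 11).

The inverse of 3 mod 11 is 4 (since 3·4 = 12 ≡ 1).
Multiplying both sides by 4: x ≡ 4·1 = 4 ≡ 4 (mod 11).
Check: 3·4 = 12 = 1·11 + 1.

4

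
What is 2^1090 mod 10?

4

Powers of 2 mod 10 repeat with period 4: 2, 4, 8, 6.
1090 leaves remainder 2 on division by 4, so 2^1090 ends in 4.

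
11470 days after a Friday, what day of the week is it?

Tuesday

11470 − 1638·7 = 4, so 11470 ≡ 4 (mod 7).
Friday + 4 days → Tuesday.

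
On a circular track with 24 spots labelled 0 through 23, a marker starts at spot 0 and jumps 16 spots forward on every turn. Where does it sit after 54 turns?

54·16 = 864.
864 = 36·24 + 0, so 864 mod 24 = 0.
(0 + 0) mod 24 = 0.

0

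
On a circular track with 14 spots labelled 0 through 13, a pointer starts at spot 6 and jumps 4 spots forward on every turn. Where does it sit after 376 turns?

376·4 = 1504.
1504 mod 14 = 6 (since 107·14 = 1498).
(6 + 6) mod 14 = 12.

12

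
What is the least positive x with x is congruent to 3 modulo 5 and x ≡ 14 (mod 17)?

Since 17·3 ≡ 1 (mod 5), take x = 14 + 17·((3−14)·3 mod 5) = 14 + 17·2 = 48.
Check: 48 mod 5 = 3, 48 mod 17 = 14.

48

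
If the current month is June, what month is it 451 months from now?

Dividing 451 by 12 gives quotient 37 and remainder 7.
June + 7 months → January.

January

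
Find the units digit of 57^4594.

9

The units digit of 57^n cycles with period 4: 7, 9, 3, 1, …
4594 leaves remainder 2 on division by 4, so 57^4594 ends in 9.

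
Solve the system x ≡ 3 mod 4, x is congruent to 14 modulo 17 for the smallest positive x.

Since 17·1 ≡ 1 (mod 4), take x = 14 + 17·((3−14)·1 mod 4) = 14 + 17·1 = 31.
Check: 31 mod 4 = 3, 31 mod 17 = 14.

31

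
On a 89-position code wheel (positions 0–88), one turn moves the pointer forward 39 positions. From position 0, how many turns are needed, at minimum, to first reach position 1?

89 = 2·39 + 11
39 = 3·11 + 6
11 = 1·6 + 5
6 = 1·5 + 1
5 = 5·1 + 0
Back-substituting gives 39·16 ≡ 1 (mod 89).

16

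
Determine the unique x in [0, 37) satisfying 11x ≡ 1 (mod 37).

The inverse of 11 mod 37 is 27 (since 11·27 = 297 ≡ 1).
So x ≡ 27·1 = 27 ≡ 27 (mod 37).
Check: 11·27 = 297 = 8·37 + 1.

27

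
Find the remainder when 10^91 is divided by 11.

10

Successive squares of 10 mod 11: 10^1≡10, 10^2≡1, 10^4≡1, 10^8≡1, 10^16≡1, 10^32≡1, 10^64≡1.
91 = 1 + 2 + 8 + 16 + 64, so 10^91 ≡ 10·1·1·1·1 ≡ 10 (mod 11).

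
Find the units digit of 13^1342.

9

Last digits of 3^n: 3, 9, 7, 1 (period 4).
1342 mod 4 = 2, so the last digit matches 3^2 = 9.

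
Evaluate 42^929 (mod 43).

42

Square-and-reduce mod 43: 42^1≡42, 42^2≡1, 42^4≡1, 42^8≡1, 42^16≡1, 42^32≡1, 42^64≡1, 42^128≡1, 42^256≡1, 42^512≡1.
Since 929 = 1 + 32 + 128 + 256 + 512 in binary, 42^929 ≡ 42·1·1·1·1 ≡ 42 (mod 43).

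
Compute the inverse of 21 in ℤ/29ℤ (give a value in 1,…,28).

21·18 = 378 = 13·29 + 1, so 21⁻¹ ≡ 18 (mod 29).

18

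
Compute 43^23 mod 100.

7

By repeated squaring mod 100: 43^1≡43, 43^2≡49, 43^4≡1, 43^8≡1, 43^16≡1.
Since 23 = 1 + 2 + 4 + 16 in binary, 43^23 ≡ 43·49·1·1 ≡ 7 (mod 100).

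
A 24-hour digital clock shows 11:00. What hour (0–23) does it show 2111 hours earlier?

12

2111 − 87·24 = 23, so 2111 ≡ 23 (mod 24).
(11 − 23) mod 24 = 12.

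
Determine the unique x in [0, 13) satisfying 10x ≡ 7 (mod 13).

The inverse of 10 mod 13 is 4 (since 10·4 = 40 ≡ 1).
So x ≡ 4·7 = 28 ≡ 2 (mod 13).
Check: 10·2 = 20 = 1·13 + 7.

2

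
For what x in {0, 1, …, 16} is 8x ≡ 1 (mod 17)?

15

8⁻¹ ≡ 15 (mod 17) because 8·15 = 120 = 7·17 + 1.
So x ≡ 15·1 = 15 ≡ 15 (mod 17).
Check: 8·15 = 120 = 7·17 + 1.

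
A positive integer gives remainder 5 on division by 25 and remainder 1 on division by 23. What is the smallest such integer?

530

Since 23·12 ≡ 1 (mod 25), take x = 1 + 23·((5−1)·12 mod 25) = 1 + 23·23 = 530.
Check: 530 mod 25 = 5, 530 mod 23 = 1.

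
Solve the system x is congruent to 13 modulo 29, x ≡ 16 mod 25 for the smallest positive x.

216

x ≡ 16 (mod 25) gives x ∈ {16, 41, 66, 91, 116, 141, 166, 191, …}.
The first of these with x mod 29 = 13 is 216.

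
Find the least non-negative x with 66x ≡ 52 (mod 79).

The inverse of 66 mod 79 is 6 (since 66·6 = 396 ≡ 1).
Multiplying both sides by 6: x ≡ 6·52 = 312 ≡ 75 (mod 79).
Check: 66·75 = 4950 = 62·79 + 52.

75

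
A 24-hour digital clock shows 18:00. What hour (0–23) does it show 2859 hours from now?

21

2859 mod 24 = 3 (since 119·24 = 2856).
(18 + 3) mod 24 = 21.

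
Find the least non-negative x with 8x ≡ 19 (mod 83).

8⁻¹ ≡ 52 (mod 83) because 8·52 = 416 = 5·83 + 1.
So x ≡ 52·19 = 988 ≡ 75 (mod 83).
Check: 8·75 = 600 = 7·83 + 19.

75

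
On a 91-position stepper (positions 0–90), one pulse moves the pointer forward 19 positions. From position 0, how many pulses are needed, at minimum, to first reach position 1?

24

19·24 = 456 = 5·91 + 1, so 19⁻¹ ≡ 24 (mod 91).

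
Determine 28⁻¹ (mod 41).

28·22 = 616 = 15·41 + 1, so 28⁻¹ ≡ 22 (mod 41).

22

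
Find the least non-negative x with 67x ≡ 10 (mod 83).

72

The inverse of 67 mod 83 is 57 (since 67·57 = 3819 ≡ 1).
So x ≡ 57·10 = 570 ≡ 72 (mod 83).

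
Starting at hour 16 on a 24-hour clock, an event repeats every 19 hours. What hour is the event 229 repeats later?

23

229·19 = 4351.
4351 = 181·24 + 7, so 4351 mod 24 = 7.
(16 + 7) mod 24 = 23.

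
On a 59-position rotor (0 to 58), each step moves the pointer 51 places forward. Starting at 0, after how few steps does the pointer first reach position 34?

51⁻¹ ≡ 22 (mod 59) because 51·22 = 1122 = 19·59 + 1.
So x ≡ 22·34 = 748 ≡ 40 (mod 59).

40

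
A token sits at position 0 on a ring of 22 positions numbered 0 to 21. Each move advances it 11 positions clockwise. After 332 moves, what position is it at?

0

332·11 = 3652.
3652 − 166·22 = 0, so 3652 ≡ 0 (mod 22).
(0 + 0) mod 22 = 0.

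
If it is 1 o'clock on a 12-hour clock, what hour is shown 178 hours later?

11

178 mod 12 = 10 (since 14·12 = 168).
1 + 10 → 11 on a 12-hour dial.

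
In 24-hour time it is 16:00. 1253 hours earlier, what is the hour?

Dividing 1253 by 24 gives quotient 52 and remainder 5.
(16 − 5) mod 24 = 11.

11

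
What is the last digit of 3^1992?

1

Last digits of 3^n: 3, 9, 7, 1 (period 4).
1992 mod 4 = 0, so the last digit matches 3^4 = 1.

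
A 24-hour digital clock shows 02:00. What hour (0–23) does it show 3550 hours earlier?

4

Dividing 3550 by 24 gives quotient 147 and remainder 22.
(2 − 22) mod 24 = 4.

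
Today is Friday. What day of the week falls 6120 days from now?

Dividing 6120 by 7 gives quotient 874 and remainder 2.
Friday + 2 days → Sunday.

Sunday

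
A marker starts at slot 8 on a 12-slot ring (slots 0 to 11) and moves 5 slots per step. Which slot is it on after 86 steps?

6

86·5 = 430.
430 mod 12 = 10 (since 35·12 = 420).
(8 + 10) mod 12 = 6.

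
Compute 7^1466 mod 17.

Successive squares of 7 mod 17: 7^1≡7, 7^2≡15, 7^4≡4, 7^8≡16, 7^16≡1, 7^32≡1, 7^64≡1, 7^128≡1, 7^256≡1, 7^512≡1, 7^1024≡1.
1466 = 2 + 8 + 16 + 32 + 128 + 256 + 1024, so 7^1466 ≡ 15·16·1·1·1·1·1 ≡ 2 (mod 17).

2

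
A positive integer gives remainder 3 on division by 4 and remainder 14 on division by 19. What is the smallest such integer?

x ≡ 3 (mod 4) gives x ∈ {3, 7, 11, 15, 19, 23, 27, 31, …}.
The first of these with x mod 19 = 14 is 71.

71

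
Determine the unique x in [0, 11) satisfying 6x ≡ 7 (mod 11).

3

The inverse of 6 mod 11 is 2 (since 6·2 = 12 ≡ 1).
Multiplying both sides by 2: x ≡ 2·7 = 14 ≡ 3 (mod 11).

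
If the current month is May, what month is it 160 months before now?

January

Dividing 160 by 12 gives quotient 13 and remainder 4.
May − 4 months → January.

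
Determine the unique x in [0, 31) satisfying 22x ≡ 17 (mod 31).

5

22⁻¹ ≡ 24 (mod 31) because 22·24 = 528 = 17·31 + 1.
Multiplying both sides by 24: x ≡ 24·17 = 408 ≡ 5 (mod 31).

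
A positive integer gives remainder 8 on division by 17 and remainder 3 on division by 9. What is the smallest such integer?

x ≡ 3 (mod 9) gives x ∈ {3, 12, 21, 30, 39, 48, 57, 66, …}.
The first of these with x mod 17 = 8 is 93.

93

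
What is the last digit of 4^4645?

4

Last digits of 4^n: 4, 6 (period 2).
4645 leaves remainder 1 on division by 2, so 4^4645 ends in 4.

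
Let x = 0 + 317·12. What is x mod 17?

13

317·12 = 3804.
3804 − 223·17 = 13, so 3804 ≡ 13 (mod 17).
(0 + 13) mod 17 = 13.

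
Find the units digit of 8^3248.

6

The units digit of 8^n cycles with period 4: 8, 4, 2, 6, …
3248 mod 4 = 0, so the last digit matches 8^4 = 6.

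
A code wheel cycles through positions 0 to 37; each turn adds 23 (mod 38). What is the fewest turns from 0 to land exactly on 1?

5

38 = 1·23 + 15
23 = 1·15 + 8
15 = 1·8 + 7
8 = 1·7 + 1
7 = 7·1 + 0
Back-substituting gives 23·5 ≡ 1 (mod 38).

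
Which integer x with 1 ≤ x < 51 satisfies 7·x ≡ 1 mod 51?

22

7·22 = 154 = 3·51 + 1, so 7⁻¹ ≡ 22 (mod 51).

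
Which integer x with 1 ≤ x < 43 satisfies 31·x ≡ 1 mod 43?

31·25 = 775 = 18·43 + 1, so 31⁻¹ ≡ 25 (mod 43).

25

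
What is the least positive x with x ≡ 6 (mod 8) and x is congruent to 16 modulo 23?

62

x ≡ 6 (mod 8) gives x ∈ {6, 14, 22, 30, 38, 46, 54, 62}.
The first of these with x mod 23 = 16 is 62.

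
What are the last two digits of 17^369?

97

Successive squares of 17 mod 100: 17^1≡17, 17^2≡89, 17^4≡21, 17^8≡41, 17^16≡81, 17^32≡61, 17^64≡21, 17^128≡41, 17^256≡81.
Since 369 = 1 + 16 + 32 + 64 + 256 in binary, 17^369 ≡ 17·81·61·21·81 ≡ 97 (mod 100).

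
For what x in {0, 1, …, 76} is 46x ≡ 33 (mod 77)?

46⁻¹ ≡ 72 (mod 77) because 46·72 = 3312 = 43·77 + 1.
So x ≡ 72·33 = 2376 ≡ 66 (mod 77).

66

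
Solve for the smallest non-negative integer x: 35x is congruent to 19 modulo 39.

5

The inverse of 35 mod 39 is 29 (since 35·29 = 1015 ≡ 1).
So x ≡ 29·19 = 551 ≡ 5 (mod 39).
Check: 35·5 = 175 = 4·39 + 19.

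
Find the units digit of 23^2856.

1

Last digits of 3^n: 3, 9, 7, 1 (period 4).
2856 leaves remainder 0 on division by 4, so 23^2856 ends in 1.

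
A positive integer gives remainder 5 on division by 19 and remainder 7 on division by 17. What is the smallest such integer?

Since 17·9 ≡ 1 (mod 19), take x = 7 + 17·((5−7)·9 mod 19) = 7 + 17·1 = 24.
Check: 24 mod 19 = 5, 24 mod 17 = 7.

24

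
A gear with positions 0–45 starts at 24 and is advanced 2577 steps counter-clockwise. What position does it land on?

Dividing 2577 by 46 gives quotient 56 and remainder 1.
(24 − 1) mod 46 = 23.

23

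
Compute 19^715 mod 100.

By repeated squaring mod 100: 19^1≡19, 19^2≡61, 19^4≡21, 19^8≡41, 19^16≡81, 19^32≡61, 19^64≡21, 19^128≡41, 19^256≡81, 19^512≡61.
715 = 1 + 2 + 8 + 64 + 128 + 512, so 19^715 ≡ 19·61·41·21·41·61 ≡ 99 (mod 100).

99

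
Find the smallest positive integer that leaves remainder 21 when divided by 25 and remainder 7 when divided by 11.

x ≡ 7 (mod 11) gives x ∈ {7, 18, 29, 40, 51, 62, 73, 84, …}.
The first of these with x mod 25 = 21 is 271.

271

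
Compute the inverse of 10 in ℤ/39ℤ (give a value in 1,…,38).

4

39 = 3·10 + 9
10 = 1·9 + 1
9 = 9·1 + 0
Back-substituting gives 10·4 ≡ 1 (mod 39).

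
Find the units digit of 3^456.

1

Last digits of 3^n: 3, 9, 7, 1 (period 4).
456 mod 4 = 0, so the last digit matches 3^4 = 1.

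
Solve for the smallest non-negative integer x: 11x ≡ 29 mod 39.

31

The inverse of 11 mod 39 is 32 (since 11·32 = 352 ≡ 1).
Multiplying both sides by 32: x ≡ 32·29 = 928 ≡ 31 (mod 39).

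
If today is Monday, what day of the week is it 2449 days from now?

Dividing 2449 by 7 gives quotient 349 and remainder 6.
Monday + 6 days → Sunday.

Sunday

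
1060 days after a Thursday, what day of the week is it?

Sunday

1060 mod 7 = 3 (since 151·7 = 1057).
Thursday + 3 days → Sunday.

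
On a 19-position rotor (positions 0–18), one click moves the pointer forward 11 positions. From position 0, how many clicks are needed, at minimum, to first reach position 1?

7

19 = 1·11 + 8
11 = 1·8 + 3
8 = 2·3 + 2
3 = 1·2 + 1
2 = 2·1 + 0
Back-substituting gives 11·7 ≡ 1 (mod 19).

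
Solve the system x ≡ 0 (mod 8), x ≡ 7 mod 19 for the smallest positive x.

x ≡ 0 (mod 8) gives x ∈ {0, 8, 16, 24, 32, 40, 48, 56, …}.
The first of these with x mod 19 = 7 is 64.

64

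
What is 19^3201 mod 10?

9

The units digit of 19^n cycles with period 2: 9, 1, …
3201 mod 2 = 1, so the last digit matches 9^1 = 9.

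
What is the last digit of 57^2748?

1

Powers of 7 mod 10 repeat with period 4: 7, 9, 3, 1.
2748 leaves remainder 0 on division by 4, so 57^2748 ends in 1.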